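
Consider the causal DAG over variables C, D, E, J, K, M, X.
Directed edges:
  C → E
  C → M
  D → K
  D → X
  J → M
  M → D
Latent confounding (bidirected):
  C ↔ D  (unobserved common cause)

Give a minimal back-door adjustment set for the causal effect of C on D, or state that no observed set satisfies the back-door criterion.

desc(C)\{C}={D,E,K,M,X}; candidates ⊆ {J}.
C↔D: latent back-door arc(s) into C.
size 0: {}; under {} C still reaches {D,K,X} ∋ D.
size 1: {J}; under {J} C still reaches {D,K,X} ∋ D.
C↔D cannot be blocked by any observed set — no back-door set.

C→D: no observed back-door set.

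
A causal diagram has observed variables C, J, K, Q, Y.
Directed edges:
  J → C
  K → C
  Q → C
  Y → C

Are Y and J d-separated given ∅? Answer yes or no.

Bayes-Ball from Y | ∅ reaches {C}.
J ∉ reach(Y|∅) ⇒ Y ⊥ J | ∅.

Yes — Y ⊥ J | ∅.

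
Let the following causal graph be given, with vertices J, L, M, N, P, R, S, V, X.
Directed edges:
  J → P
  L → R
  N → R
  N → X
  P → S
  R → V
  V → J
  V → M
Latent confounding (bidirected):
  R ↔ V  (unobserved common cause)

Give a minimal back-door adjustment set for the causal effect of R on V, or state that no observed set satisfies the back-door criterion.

R→V: no observed back-door set.

desc(R)\{R}={J,M,P,S,V}; candidates ⊆ {L,N,X}.
R↔V: latent back-door arc(s) into R.
size 0: {}; under {} R still reaches {J,L,M,N,P,S,V,X} ∋ V.
size 1: {L}, {N}, {X}; under {L} R still reaches {J,M,N,P,S,V,X} ∋ V.
size 2: {L,N}, {L,X}, {N,X}; under {L,N} R still reaches {J,M,P,S,V} ∋ V.
R↔V cannot be blocked by any observed set — no back-door set.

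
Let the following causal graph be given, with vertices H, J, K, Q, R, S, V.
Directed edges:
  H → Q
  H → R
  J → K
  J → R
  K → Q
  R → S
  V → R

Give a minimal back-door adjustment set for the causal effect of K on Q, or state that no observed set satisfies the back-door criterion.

K→Q: minimal back-door set ∅.

desc(K)\{K}={Q}; candidates ⊆ {H,J,R,S,V}.
∅: K⊥Q given ∅ in G with K→· removed — back-door holds.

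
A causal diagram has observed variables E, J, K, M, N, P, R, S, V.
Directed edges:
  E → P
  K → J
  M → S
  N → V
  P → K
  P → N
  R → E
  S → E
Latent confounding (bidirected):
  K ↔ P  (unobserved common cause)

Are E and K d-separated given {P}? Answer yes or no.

No — E and K are d-connected given {P}.

Bayes-Ball from E | {P} reaches {J,K,M,R,S}.
K ∈ reach(E|{P}) ⇒ E ⊥̸ K | {P}.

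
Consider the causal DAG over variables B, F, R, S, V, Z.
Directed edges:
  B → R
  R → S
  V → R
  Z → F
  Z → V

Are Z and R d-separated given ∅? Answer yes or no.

Bayes-Ball from Z | ∅ reaches {F,R,S,V}.
R ∈ reach(Z|∅) ⇒ Z ⊥̸ R | ∅.

No — Z and R are d-connected given ∅.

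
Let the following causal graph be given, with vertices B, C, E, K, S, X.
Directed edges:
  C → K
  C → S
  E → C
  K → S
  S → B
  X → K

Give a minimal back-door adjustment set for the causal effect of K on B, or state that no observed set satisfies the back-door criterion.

K→B: minimal back-door set {C}.

desc(K)\{K}={B,S}; candidates ⊆ {C,E,X}.
size 0: {}; under {} K still reaches {B,C,E,S,X} ∋ B.
{C}: K⊥B given {C} in G with K→· removed — back-door holds.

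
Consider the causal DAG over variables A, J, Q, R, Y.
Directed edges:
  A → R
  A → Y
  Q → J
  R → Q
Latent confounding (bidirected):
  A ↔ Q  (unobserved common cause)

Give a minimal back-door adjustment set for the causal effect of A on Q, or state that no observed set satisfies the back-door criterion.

A→Q: no observed back-door set.

desc(A)\{A}={J,Q,R,Y}; candidates ⊆ {—}.
A↔Q: latent back-door arc(s) into A.
size 0: {}; under {} A still reaches {J,Q} ∋ Q.
A↔Q cannot be blocked by any observed set — no back-door set.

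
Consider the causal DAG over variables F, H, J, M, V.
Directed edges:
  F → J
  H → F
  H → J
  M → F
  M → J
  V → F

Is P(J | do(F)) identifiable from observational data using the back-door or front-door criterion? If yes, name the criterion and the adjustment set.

P(J|do(F)): backdoor, adjust for {H, M}.

desc(F)\{F}={J}; candidates ⊆ {H,M,V}.
size 0: {}; under {} F still reaches {H,J,M,V} ∋ J.
size 1: {H}, {M}, {V}; under {H} F still reaches {J,M,V} ∋ J.
{H,M}: F⊥J given {H,M} in G with F→· removed — back-door holds.
P(J|do(F)) = Σ_{H,M} P(J|F,H,M)·P(H,M).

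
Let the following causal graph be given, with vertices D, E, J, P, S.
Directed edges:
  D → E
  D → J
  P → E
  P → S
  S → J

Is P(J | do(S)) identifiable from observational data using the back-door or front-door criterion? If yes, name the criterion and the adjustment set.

P(J|do(S)): backdoor, adjust for ∅.

desc(S)\{S}={J}; candidates ⊆ {D,E,P}.
∅: S⊥J given ∅ in G with S→· removed — back-door holds.
P(J|do(S)) = P(J|S) — no adjustment needed.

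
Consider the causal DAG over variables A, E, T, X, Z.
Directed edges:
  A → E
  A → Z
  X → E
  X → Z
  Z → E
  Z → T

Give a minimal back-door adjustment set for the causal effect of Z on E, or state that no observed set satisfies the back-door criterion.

Z→E: minimal back-door set {A, X}.

desc(Z)\{Z}={E,T}; candidates ⊆ {A,X}.
size 0: {}; under {} Z still reaches {A,E,X} ∋ E.
size 1: {A}, {X}; under {A} Z still reaches {E,X} ∋ E.
{A,X}: Z⊥E given {A,X} in G with Z→· removed — back-door holds.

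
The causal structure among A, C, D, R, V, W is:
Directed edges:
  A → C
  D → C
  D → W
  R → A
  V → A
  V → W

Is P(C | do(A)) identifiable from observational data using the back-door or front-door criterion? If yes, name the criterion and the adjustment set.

desc(A)\{A}={C}; candidates ⊆ {D,R,V,W}.
∅: A⊥C given ∅ in G with A→· removed — back-door holds.
P(C|do(A)) = P(C|A) — no adjustment needed.

P(C|do(A)): backdoor, adjust for ∅.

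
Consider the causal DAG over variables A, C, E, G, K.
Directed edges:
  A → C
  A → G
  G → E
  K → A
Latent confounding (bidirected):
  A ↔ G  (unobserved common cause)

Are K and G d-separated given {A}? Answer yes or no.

Bayes-Ball from K | {A} reaches {E,G}.
G ∈ reach(K|{A}) ⇒ K ⊥̸ G | {A}.

No — K and G are d-connected given {A}.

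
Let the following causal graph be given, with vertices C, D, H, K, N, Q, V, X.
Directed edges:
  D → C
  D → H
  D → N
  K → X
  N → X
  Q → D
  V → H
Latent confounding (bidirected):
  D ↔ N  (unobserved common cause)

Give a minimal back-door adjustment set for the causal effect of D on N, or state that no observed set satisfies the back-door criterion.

D→N: no observed back-door set.

desc(D)\{D}={C,H,N,X}; candidates ⊆ {K,Q,V}.
D↔N: latent back-door arc(s) into D.
size 0: {}; under {} D still reaches {N,Q,X} ∋ N.
size 1: {K}, {Q}, {V}; under {K} D still reaches {N,Q,X} ∋ N.
size 2: {K,Q}, {K,V}, {Q,V}; under {K,Q} D still reaches {N,X} ∋ N.
D↔N cannot be blocked by any observed set — no back-door set.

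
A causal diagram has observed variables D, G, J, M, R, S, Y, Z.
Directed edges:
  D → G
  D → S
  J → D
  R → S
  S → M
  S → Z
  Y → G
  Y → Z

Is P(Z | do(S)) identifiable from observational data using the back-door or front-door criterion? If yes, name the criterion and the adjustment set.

desc(S)\{S}={M,Z}; candidates ⊆ {D,G,J,R,Y}.
∅: S⊥Z given ∅ in G with S→· removed — back-door holds.
P(Z|do(S)) = P(Z|S) — no adjustment needed.

P(Z|do(S)): backdoor, adjust for ∅.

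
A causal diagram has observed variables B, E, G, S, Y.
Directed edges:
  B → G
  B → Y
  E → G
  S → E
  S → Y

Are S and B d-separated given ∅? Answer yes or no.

Yes — S ⊥ B | ∅.

Bayes-Ball from S | ∅ reaches {E,G,Y}.
B ∉ reach(S|∅) ⇒ S ⊥ B | ∅.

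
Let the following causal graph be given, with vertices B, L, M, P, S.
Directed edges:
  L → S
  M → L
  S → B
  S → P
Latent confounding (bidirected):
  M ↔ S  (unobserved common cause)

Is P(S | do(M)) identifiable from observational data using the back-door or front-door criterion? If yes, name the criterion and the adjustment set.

desc(M)\{M}={B,L,P,S}; candidates ⊆ {—}.
M↔S: latent back-door arc(s) into M.
size 0: {}; under {} M still reaches {B,P,S} ∋ S.
M↔S cannot be blocked by any observed set — no back-door set.
{L}: (i) intercepts every directed M→S path; (ii) no back-door M→{L}; (iii) {M} blocks every back-door {L}→S. Front-door holds.
P(S|do(M)) = Σ_{L} P(L|M) Σ_{M'} P(S|L,M')P(M').

P(S|do(M)): frontdoor, adjust for {L}.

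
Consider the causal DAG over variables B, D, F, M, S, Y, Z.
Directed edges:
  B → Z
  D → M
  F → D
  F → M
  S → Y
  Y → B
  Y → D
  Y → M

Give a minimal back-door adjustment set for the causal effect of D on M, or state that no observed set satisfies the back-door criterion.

desc(D)\{D}={M}; candidates ⊆ {B,F,S,Y,Z}.
size 0: {}; under {} D still reaches {B,F,M,S,Y,Z} ∋ M.
size 1: {B}, {F}, {S} …(+2); under {B} D still reaches {F,M,S,Y} ∋ M.
{F,Y}: D⊥M given {F,Y} in G with D→· removed — back-door holds.

D→M: minimal back-door set {F, Y}.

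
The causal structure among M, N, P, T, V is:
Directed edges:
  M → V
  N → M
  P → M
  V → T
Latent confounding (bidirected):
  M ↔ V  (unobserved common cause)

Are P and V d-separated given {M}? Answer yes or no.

No — P and V are d-connected given {M}.

Bayes-Ball from P | {M} reaches {N,T,V}.
V ∈ reach(P|{M}) ⇒ P ⊥̸ V | {M}.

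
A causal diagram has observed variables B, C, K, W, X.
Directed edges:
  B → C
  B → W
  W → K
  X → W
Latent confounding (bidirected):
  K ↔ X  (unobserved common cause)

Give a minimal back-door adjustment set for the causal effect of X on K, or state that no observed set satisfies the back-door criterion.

desc(X)\{X}={K,W}; candidates ⊆ {B,C}.
X↔K: latent back-door arc(s) into X.
size 0: {}; under {} X still reaches {K} ∋ K.
size 1: {B}, {C}; under {B} X still reaches {K} ∋ K.
size 2: {B,C}; under {B,C} X still reaches {K} ∋ K.
X↔K cannot be blocked by any observed set — no back-door set.

X→K: no observed back-door set.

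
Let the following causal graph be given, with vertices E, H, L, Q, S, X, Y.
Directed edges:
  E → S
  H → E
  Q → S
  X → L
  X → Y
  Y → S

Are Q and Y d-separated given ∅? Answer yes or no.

Bayes-Ball from Q | ∅ reaches {S}.
Y ∉ reach(Q|∅) ⇒ Q ⊥ Y | ∅.

Yes — Q ⊥ Y | ∅.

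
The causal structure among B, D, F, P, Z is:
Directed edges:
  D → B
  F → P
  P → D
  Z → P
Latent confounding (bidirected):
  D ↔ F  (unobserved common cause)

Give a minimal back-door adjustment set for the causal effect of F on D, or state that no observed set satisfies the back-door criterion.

desc(F)\{F}={B,D,P}; candidates ⊆ {Z}.
F↔D: latent back-door arc(s) into F.
size 0: {}; under {} F still reaches {B,D} ∋ D.
size 1: {Z}; under {Z} F still reaches {B,D} ∋ D.
F↔D cannot be blocked by any observed set — no back-door set.

F→D: no observed back-door set.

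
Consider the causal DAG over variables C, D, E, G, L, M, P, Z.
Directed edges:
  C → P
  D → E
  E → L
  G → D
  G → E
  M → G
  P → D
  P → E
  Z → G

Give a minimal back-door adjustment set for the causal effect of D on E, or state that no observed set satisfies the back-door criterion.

D→E: minimal back-door set {G, P}.

desc(D)\{D}={E,L}; candidates ⊆ {C,G,M,P,Z}.
size 0: {}; under {} D still reaches {C,E,G,L,M,P,Z} ∋ E.
size 1: {C}, {G}, {M} …(+2); under {C} D still reaches {E,G,L,M,P,Z} ∋ E.
{G,P}: D⊥E given {G,P} in G with D→· removed — back-door holds.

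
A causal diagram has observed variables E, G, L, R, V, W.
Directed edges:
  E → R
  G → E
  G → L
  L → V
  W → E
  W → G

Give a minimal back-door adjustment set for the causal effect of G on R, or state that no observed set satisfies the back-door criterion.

desc(G)\{G}={E,L,R,V}; candidates ⊆ {W}.
size 0: {}; under {} G still reaches {E,R,W} ∋ R.
{W}: G⊥R given {W} in G with G→· removed — back-door holds.

G→R: minimal back-door set {W}.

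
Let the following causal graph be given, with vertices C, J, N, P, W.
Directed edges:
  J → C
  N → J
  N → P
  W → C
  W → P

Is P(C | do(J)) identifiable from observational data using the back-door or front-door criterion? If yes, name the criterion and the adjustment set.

desc(J)\{J}={C}; candidates ⊆ {N,P,W}.
∅: J⊥C given ∅ in G with J→· removed — back-door holds.
P(C|do(J)) = P(C|J) — no adjustment needed.

P(C|do(J)): backdoor, adjust for ∅.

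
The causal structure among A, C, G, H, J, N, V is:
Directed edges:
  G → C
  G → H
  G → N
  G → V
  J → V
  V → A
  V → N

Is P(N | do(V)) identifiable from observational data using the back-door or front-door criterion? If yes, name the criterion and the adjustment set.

P(N|do(V)): backdoor, adjust for {G}.

desc(V)\{V}={A,N}; candidates ⊆ {C,G,H,J}.
size 0: {}; under {} V still reaches {C,G,H,J,N} ∋ N.
{G}: V⊥N given {G} in G with V→· removed — back-door holds.
P(N|do(V)) = Σ_{G} P(N|V,G)·P(G).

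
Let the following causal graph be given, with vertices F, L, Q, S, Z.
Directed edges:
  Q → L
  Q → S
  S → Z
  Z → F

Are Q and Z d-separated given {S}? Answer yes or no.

Yes — Q ⊥ Z | {S}.

Bayes-Ball from Q | {S} reaches {L}.
Z ∉ reach(Q|{S}) ⇒ Q ⊥ Z | {S}.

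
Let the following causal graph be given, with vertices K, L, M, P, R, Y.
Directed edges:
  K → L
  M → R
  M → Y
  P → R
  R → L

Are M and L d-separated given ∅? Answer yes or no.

No — M and L are d-connected given ∅.

Bayes-Ball from M | ∅ reaches {L,R,Y}.
L ∈ reach(M|∅) ⇒ M ⊥̸ L | ∅.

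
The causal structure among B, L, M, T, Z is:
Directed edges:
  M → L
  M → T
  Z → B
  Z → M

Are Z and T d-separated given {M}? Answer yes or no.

Bayes-Ball from Z | {M} reaches {B}.
T ∉ reach(Z|{M}) ⇒ Z ⊥ T | {M}.

Yes — Z ⊥ T | {M}.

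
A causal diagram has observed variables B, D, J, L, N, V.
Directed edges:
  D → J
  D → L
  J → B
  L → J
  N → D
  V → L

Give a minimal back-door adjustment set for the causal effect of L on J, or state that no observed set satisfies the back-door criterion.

L→J: minimal back-door set {D}.

desc(L)\{L}={B,J}; candidates ⊆ {D,N,V}.
size 0: {}; under {} L still reaches {B,D,J,N,V} ∋ J.
{D}: L⊥J given {D} in G with L→· removed — back-door holds.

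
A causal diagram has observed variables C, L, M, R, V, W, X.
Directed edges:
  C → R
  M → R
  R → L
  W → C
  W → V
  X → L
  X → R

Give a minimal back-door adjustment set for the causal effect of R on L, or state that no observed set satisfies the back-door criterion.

desc(R)\{R}={L}; candidates ⊆ {C,M,V,W,X}.
size 0: {}; under {} R still reaches {C,L,M,V,W,X} ∋ L.
{X}: R⊥L given {X} in G with R→· removed — back-door holds.

R→L: minimal back-door set {X}.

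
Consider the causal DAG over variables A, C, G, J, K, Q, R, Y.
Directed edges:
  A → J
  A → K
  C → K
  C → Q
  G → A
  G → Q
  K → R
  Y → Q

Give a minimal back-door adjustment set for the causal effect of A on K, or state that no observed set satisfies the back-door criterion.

desc(A)\{A}={J,K,R}; candidates ⊆ {C,G,Q,Y}.
∅: A⊥K given ∅ in G with A→· removed — back-door holds.

A→K: minimal back-door set ∅.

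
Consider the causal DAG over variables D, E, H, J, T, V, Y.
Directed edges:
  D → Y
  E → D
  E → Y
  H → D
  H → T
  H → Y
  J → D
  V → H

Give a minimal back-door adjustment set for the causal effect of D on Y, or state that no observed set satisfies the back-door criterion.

D→Y: minimal back-door set {E, H}.

desc(D)\{D}={Y}; candidates ⊆ {E,H,J,T,V}.
size 0: {}; under {} D still reaches {E,H,J,T,V,Y} ∋ Y.
size 1: {E}, {H}, {J} …(+2); under {E} D still reaches {H,J,T,V,Y} ∋ Y.
{E,H}: D⊥Y given {E,H} in G with D→· removed — back-door holds.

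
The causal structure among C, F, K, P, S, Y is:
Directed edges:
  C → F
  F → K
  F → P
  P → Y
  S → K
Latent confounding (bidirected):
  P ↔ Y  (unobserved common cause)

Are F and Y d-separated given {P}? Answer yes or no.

Bayes-Ball from F | {P} reaches {C,K,Y}.
Y ∈ reach(F|{P}) ⇒ F ⊥̸ Y | {P}.

No — F and Y are d-connected given {P}.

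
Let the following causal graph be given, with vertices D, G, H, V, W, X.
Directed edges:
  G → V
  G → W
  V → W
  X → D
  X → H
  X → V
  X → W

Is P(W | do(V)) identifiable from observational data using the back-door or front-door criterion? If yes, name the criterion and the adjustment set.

P(W|do(V)): backdoor, adjust for {G, X}.

desc(V)\{V}={W}; candidates ⊆ {D,G,H,X}.
size 0: {}; under {} V still reaches {D,G,H,W,X} ∋ W.
size 1: {D}, {G}, {H} …(+1); under {D} V still reaches {G,H,W,X} ∋ W.
{G,X}: V⊥W given {G,X} in G with V→· removed — back-door holds.
P(W|do(V)) = Σ_{G,X} P(W|V,G,X)·P(G,X).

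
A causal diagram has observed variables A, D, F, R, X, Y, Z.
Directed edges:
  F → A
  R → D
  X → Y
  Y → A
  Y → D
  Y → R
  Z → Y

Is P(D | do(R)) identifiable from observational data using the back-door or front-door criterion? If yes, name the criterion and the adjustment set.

desc(R)\{R}={D}; candidates ⊆ {A,F,X,Y,Z}.
size 0: {}; under {} R still reaches {A,D,X,Y,Z} ∋ D.
{Y}: R⊥D given {Y} in G with R→· removed — back-door holds.
P(D|do(R)) = Σ_{Y} P(D|R,Y)·P(Y).

P(D|do(R)): backdoor, adjust for {Y}.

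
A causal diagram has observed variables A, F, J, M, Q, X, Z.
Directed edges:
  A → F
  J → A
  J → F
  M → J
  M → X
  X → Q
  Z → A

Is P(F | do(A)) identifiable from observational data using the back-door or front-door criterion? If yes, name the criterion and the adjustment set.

P(F|do(A)): backdoor, adjust for {J}.

desc(A)\{A}={F}; candidates ⊆ {J,M,Q,X,Z}.
size 0: {}; under {} A still reaches {F,J,M,Q,X,Z} ∋ F.
{J}: A⊥F given {J} in G with A→· removed — back-door holds.
P(F|do(A)) = Σ_{J} P(F|A,J)·P(J).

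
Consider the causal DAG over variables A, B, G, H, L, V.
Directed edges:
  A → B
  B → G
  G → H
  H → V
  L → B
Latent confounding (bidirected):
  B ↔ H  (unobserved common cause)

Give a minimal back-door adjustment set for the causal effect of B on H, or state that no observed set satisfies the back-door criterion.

desc(B)\{B}={G,H,V}; candidates ⊆ {A,L}.
B↔H: latent back-door arc(s) into B.
size 0: {}; under {} B still reaches {A,H,L,V} ∋ H.
size 1: {A}, {L}; under {A} B still reaches {H,L,V} ∋ H.
size 2: {A,L}; under {A,L} B still reaches {H,V} ∋ H.
B↔H cannot be blocked by any observed set — no back-door set.

B→H: no observed back-door set.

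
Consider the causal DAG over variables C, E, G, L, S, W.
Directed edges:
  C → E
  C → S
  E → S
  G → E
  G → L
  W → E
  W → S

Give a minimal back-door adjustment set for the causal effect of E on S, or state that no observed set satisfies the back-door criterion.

desc(E)\{E}={S}; candidates ⊆ {C,G,L,W}.
size 0: {}; under {} E still reaches {C,G,L,S,W} ∋ S.
size 1: {C}, {G}, {L} …(+1); under {C} E still reaches {G,L,S,W} ∋ S.
{C,W}: E⊥S given {C,W} in G with E→· removed — back-door holds.

E→S: minimal back-door set {C, W}.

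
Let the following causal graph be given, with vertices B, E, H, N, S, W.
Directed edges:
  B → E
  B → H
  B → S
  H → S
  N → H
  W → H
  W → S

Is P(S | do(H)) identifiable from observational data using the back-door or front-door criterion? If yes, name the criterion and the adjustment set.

desc(H)\{H}={S}; candidates ⊆ {B,E,N,W}.
size 0: {}; under {} H still reaches {B,E,N,S,W} ∋ S.
size 1: {B}, {E}, {N} …(+1); under {B} H still reaches {N,S,W} ∋ S.
{B,W}: H⊥S given {B,W} in G with H→· removed — back-door holds.
P(S|do(H)) = Σ_{B,W} P(S|H,B,W)·P(B,W).

P(S|do(H)): backdoor, adjust for {B, W}.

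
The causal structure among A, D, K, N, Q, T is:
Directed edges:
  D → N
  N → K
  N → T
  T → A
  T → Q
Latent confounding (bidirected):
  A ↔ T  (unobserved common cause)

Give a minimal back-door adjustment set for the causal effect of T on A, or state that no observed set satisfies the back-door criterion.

T→A: no observed back-door set.

desc(T)\{T}={A,Q}; candidates ⊆ {D,K,N}.
T↔A: latent back-door arc(s) into T.
size 0: {}; under {} T still reaches {A,D,K,N} ∋ A.
size 1: {D}, {K}, {N}; under {D} T still reaches {A,K,N} ∋ A.
size 2: {D,K}, {D,N}, {K,N}; under {D,K} T still reaches {A,N} ∋ A.
T↔A cannot be blocked by any observed set — no back-door set.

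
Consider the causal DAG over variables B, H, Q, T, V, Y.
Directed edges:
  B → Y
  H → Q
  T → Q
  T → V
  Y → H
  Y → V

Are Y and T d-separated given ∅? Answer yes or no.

Yes — Y ⊥ T | ∅.

Bayes-Ball from Y | ∅ reaches {B,H,Q,V}.
T ∉ reach(Y|∅) ⇒ Y ⊥ T | ∅.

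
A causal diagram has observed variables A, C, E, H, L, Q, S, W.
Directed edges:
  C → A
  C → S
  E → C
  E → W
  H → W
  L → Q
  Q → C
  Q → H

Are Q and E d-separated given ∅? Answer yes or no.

Yes — Q ⊥ E | ∅.

Bayes-Ball from Q | ∅ reaches {A,C,H,L,S,W}.
E ∉ reach(Q|∅) ⇒ Q ⊥ E | ∅.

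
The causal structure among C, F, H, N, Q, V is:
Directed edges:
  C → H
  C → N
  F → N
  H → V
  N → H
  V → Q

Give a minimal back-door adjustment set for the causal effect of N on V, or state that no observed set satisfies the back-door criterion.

desc(N)\{N}={H,Q,V}; candidates ⊆ {C,F}.
size 0: {}; under {} N still reaches {C,F,H,Q,V} ∋ V.
{C}: N⊥V given {C} in G with N→· removed — back-door holds.

N→V: minimal back-door set {C}.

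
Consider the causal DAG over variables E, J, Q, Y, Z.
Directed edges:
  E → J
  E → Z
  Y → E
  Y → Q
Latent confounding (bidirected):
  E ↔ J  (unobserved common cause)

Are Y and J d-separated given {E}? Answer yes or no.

Bayes-Ball from Y | {E} reaches {J,Q}.
J ∈ reach(Y|{E}) ⇒ Y ⊥̸ J | {E}.

No — Y and J are d-connected given {E}.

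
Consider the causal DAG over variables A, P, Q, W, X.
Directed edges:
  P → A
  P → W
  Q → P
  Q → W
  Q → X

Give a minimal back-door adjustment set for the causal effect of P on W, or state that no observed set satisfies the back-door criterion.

P→W: minimal back-door set {Q}.

desc(P)\{P}={A,W}; candidates ⊆ {Q,X}.
size 0: {}; under {} P still reaches {Q,W,X} ∋ W.
{Q}: P⊥W given {Q} in G with P→· removed — back-door holds.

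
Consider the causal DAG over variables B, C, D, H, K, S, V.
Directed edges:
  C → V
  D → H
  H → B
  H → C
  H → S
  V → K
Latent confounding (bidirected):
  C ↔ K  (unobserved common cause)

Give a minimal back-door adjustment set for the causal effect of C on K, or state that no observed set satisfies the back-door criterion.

desc(C)\{C}={K,V}; candidates ⊆ {B,D,H,S}.
C↔K: latent back-door arc(s) into C.
size 0: {}; under {} C still reaches {B,D,H,K,S} ∋ K.
size 1: {B}, {D}, {H} …(+1); under {B} C still reaches {D,H,K,S} ∋ K.
size 2: {B,D}, {B,H}, {B,S} …(+3); under {B,D} C still reaches {H,K,S} ∋ K.
C↔K cannot be blocked by any observed set — no back-door set.

C→K: no observed back-door set.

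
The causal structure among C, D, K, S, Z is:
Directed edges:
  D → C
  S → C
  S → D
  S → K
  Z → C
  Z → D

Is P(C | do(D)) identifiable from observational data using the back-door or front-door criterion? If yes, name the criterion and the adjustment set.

P(C|do(D)): backdoor, adjust for {S, Z}.

desc(D)\{D}={C}; candidates ⊆ {K,S,Z}.
size 0: {}; under {} D still reaches {C,K,S,Z} ∋ C.
size 1: {K}, {S}, {Z}; under {K} D still reaches {C,S,Z} ∋ C.
{S,Z}: D⊥C given {S,Z} in G with D→· removed — back-door holds.
P(C|do(D)) = Σ_{S,Z} P(C|D,S,Z)·P(S,Z).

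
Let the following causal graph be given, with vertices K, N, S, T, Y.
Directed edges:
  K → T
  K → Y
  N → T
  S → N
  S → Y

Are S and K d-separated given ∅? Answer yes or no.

Bayes-Ball from S | ∅ reaches {N,T,Y}.
K ∉ reach(S|∅) ⇒ S ⊥ K | ∅.

Yes — S ⊥ K | ∅.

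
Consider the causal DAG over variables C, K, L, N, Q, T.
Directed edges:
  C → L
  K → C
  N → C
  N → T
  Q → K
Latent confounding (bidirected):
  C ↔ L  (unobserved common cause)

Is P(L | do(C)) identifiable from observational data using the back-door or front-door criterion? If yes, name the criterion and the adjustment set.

P(L|do(C)): not identifiable (no BD/FD set).

desc(C)\{C}={L}; candidates ⊆ {K,N,Q,T}.
C↔L: latent back-door arc(s) into C.
size 0: {}; under {} C still reaches {K,L,N,Q,T} ∋ L.
size 1: {K}, {N}, {Q} …(+1); under {K} C still reaches {L,N,T} ∋ L.
size 2: {K,N}, {K,Q}, {K,T} …(+3); under {K,N} C still reaches {L} ∋ L.
C↔L cannot be blocked by any observed set — no back-door set.
No mediator lies on a directed C→…→L path.
Neither criterion identifies P(L|do(C)) in this graph.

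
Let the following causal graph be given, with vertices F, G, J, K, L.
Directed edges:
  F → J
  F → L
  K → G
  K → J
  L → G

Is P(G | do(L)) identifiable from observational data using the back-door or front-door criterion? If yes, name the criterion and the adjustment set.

desc(L)\{L}={G}; candidates ⊆ {F,J,K}.
∅: L⊥G given ∅ in G with L→· removed — back-door holds.
P(G|do(L)) = P(G|L) — no adjustment needed.

P(G|do(L)): backdoor, adjust for ∅.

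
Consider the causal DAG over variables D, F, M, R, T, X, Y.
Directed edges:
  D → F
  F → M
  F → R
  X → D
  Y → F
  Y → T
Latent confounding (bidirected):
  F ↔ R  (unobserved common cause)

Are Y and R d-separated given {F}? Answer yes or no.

No — Y and R are d-connected given {F}.

Bayes-Ball from Y | {F} reaches {D,R,T,X}.
R ∈ reach(Y|{F}) ⇒ Y ⊥̸ R | {F}.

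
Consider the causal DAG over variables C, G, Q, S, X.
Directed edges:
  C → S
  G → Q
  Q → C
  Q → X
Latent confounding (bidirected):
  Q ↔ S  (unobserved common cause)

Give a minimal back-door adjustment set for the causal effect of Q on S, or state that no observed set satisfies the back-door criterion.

Q→S: no observed back-door set.

desc(Q)\{Q}={C,S,X}; candidates ⊆ {G}.
Q↔S: latent back-door arc(s) into Q.
size 0: {}; under {} Q still reaches {G,S} ∋ S.
size 1: {G}; under {G} Q still reaches {S} ∋ S.
Q↔S cannot be blocked by any observed set — no back-door set.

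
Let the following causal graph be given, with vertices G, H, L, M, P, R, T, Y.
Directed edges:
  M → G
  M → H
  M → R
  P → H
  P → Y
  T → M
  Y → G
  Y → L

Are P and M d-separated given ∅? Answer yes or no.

Bayes-Ball from P | ∅ reaches {G,H,L,Y}.
M ∉ reach(P|∅) ⇒ P ⊥ M | ∅.

Yes — P ⊥ M | ∅.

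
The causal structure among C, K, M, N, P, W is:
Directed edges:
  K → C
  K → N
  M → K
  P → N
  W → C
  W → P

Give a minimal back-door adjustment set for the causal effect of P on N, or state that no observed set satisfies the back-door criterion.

desc(P)\{P}={N}; candidates ⊆ {C,K,M,W}.
∅: P⊥N given ∅ in G with P→· removed — back-door holds.

P→N: minimal back-door set ∅.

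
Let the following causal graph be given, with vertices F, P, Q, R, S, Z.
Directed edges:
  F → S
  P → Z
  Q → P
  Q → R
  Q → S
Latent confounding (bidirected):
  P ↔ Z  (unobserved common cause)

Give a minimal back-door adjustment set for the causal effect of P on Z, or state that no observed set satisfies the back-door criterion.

desc(P)\{P}={Z}; candidates ⊆ {F,Q,R,S}.
P↔Z: latent back-door arc(s) into P.
size 0: {}; under {} P still reaches {Q,R,S,Z} ∋ Z.
size 1: {F}, {Q}, {R} …(+1); under {F} P still reaches {Q,R,S,Z} ∋ Z.
size 2: {F,Q}, {F,R}, {F,S} …(+3); under {F,Q} P still reaches {Z} ∋ Z.
P↔Z cannot be blocked by any observed set — no back-door set.

P→Z: no observed back-door set.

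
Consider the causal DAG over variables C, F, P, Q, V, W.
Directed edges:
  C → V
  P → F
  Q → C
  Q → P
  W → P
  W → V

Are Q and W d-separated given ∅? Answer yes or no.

Yes — Q ⊥ W | ∅.

Bayes-Ball from Q | ∅ reaches {C,F,P,V}.
W ∉ reach(Q|∅) ⇒ Q ⊥ W | ∅.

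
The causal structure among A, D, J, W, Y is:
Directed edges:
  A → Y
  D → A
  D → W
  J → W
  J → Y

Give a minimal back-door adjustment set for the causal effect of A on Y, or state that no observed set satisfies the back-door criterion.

A→Y: minimal back-door set ∅.

desc(A)\{A}={Y}; candidates ⊆ {D,J,W}.
∅: A⊥Y given ∅ in G with A→· removed — back-door holds.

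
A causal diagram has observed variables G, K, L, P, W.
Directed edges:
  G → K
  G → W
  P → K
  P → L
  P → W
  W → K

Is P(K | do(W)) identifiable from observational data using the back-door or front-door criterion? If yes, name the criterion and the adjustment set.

desc(W)\{W}={K}; candidates ⊆ {G,L,P}.
size 0: {}; under {} W still reaches {G,K,L,P} ∋ K.
size 1: {G}, {L}, {P}; under {G} W still reaches {K,L,P} ∋ K.
{G,P}: W⊥K given {G,P} in G with W→· removed — back-door holds.
P(K|do(W)) = Σ_{G,P} P(K|W,G,P)·P(G,P).

P(K|do(W)): backdoor, adjust for {G, P}.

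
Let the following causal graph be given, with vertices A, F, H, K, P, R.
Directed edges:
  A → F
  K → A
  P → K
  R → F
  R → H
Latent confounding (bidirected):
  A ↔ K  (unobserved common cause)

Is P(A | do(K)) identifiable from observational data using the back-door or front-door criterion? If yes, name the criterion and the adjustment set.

desc(K)\{K}={A,F}; candidates ⊆ {H,P,R}.
K↔A: latent back-door arc(s) into K.
size 0: {}; under {} K still reaches {A,F,P} ∋ A.
size 1: {H}, {P}, {R}; under {H} K still reaches {A,F,P} ∋ A.
size 2: {H,P}, {H,R}, {P,R}; under {H,P} K still reaches {A,F} ∋ A.
K↔A cannot be blocked by any observed set — no back-door set.
No mediator lies on a directed K→…→A path.
Neither criterion identifies P(A|do(K)) in this graph.

P(A|do(K)): not identifiable (no BD/FD set).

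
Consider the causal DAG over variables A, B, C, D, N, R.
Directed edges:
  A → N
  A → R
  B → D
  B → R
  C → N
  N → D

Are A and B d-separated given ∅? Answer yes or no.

Yes — A ⊥ B | ∅.

Bayes-Ball from A | ∅ reaches {D,N,R}.
B ∉ reach(A|∅) ⇒ A ⊥ B | ∅.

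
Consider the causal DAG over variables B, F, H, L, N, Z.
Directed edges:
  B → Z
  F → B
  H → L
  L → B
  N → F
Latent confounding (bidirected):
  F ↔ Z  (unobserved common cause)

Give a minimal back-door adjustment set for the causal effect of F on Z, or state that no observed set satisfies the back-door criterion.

F→Z: no observed back-door set.

desc(F)\{F}={B,Z}; candidates ⊆ {H,L,N}.
F↔Z: latent back-door arc(s) into F.
size 0: {}; under {} F still reaches {N,Z} ∋ Z.
size 1: {H}, {L}, {N}; under {H} F still reaches {N,Z} ∋ Z.
size 2: {H,L}, {H,N}, {L,N}; under {H,L} F still reaches {N,Z} ∋ Z.
F↔Z cannot be blocked by any observed set — no back-door set.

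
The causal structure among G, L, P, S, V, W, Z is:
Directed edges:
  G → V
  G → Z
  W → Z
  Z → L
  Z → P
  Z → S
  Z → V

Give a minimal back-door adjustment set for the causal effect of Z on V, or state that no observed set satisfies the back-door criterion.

Z→V: minimal back-door set {G}.

desc(Z)\{Z}={L,P,S,V}; candidates ⊆ {G,W}.
size 0: {}; under {} Z still reaches {G,V,W} ∋ V.
{G}: Z⊥V given {G} in G with Z→· removed — back-door holds.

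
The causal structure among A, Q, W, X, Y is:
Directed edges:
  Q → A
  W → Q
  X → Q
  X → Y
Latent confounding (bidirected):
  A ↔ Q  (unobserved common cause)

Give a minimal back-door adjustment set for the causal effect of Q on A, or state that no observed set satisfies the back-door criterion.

desc(Q)\{Q}={A}; candidates ⊆ {W,X,Y}.
Q↔A: latent back-door arc(s) into Q.
size 0: {}; under {} Q still reaches {A,W,X,Y} ∋ A.
size 1: {W}, {X}, {Y}; under {W} Q still reaches {A,X,Y} ∋ A.
size 2: {W,X}, {W,Y}, {X,Y}; under {W,X} Q still reaches {A} ∋ A.
Q↔A cannot be blocked by any observed set — no back-door set.

Q→A: no observed back-door set.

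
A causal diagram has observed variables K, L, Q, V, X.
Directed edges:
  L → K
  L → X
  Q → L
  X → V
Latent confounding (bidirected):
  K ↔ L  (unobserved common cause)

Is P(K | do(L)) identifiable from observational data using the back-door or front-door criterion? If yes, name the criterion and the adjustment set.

desc(L)\{L}={K,V,X}; candidates ⊆ {Q}.
L↔K: latent back-door arc(s) into L.
size 0: {}; under {} L still reaches {K,Q} ∋ K.
size 1: {Q}; under {Q} L still reaches {K} ∋ K.
L↔K cannot be blocked by any observed set — no back-door set.
No mediator lies on a directed L→…→K path.
Neither criterion identifies P(K|do(L)) in this graph.

P(K|do(L)): not identifiable (no BD/FD set).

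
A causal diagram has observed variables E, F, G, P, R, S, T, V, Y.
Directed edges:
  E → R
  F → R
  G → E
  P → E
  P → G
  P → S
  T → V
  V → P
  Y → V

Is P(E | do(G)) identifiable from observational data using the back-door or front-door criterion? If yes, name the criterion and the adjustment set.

P(E|do(G)): backdoor, adjust for {P}.

desc(G)\{G}={E,R}; candidates ⊆ {F,P,S,T,V,Y}.
size 0: {}; under {} G still reaches {E,P,R,S,T,V,Y} ∋ E.
{P}: G⊥E given {P} in G with G→· removed — back-door holds.
P(E|do(G)) = Σ_{P} P(E|G,P)·P(P).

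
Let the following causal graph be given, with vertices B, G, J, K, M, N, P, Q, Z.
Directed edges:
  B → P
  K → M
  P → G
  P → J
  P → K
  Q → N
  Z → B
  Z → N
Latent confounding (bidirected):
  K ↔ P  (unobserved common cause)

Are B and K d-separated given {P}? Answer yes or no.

Bayes-Ball from B | {P} reaches {K,M,N,Z}.
K ∈ reach(B|{P}) ⇒ B ⊥̸ K | {P}.

No — B and K are d-connected given {P}.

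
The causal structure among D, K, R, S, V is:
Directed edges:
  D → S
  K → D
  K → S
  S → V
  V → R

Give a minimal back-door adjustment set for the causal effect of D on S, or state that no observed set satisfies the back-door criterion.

D→S: minimal back-door set {K}.

desc(D)\{D}={R,S,V}; candidates ⊆ {K}.
size 0: {}; under {} D still reaches {K,R,S,V} ∋ S.
{K}: D⊥S given {K} in G with D→· removed — back-door holds.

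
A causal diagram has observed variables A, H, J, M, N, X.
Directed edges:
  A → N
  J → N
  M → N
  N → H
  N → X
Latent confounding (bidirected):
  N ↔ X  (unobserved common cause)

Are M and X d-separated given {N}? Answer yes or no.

Bayes-Ball from M | {N} reaches {A,J,X}.
X ∈ reach(M|{N}) ⇒ M ⊥̸ X | {N}.

No — M and X are d-connected given {N}.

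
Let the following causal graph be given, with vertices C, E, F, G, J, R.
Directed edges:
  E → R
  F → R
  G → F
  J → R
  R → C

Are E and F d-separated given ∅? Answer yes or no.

Bayes-Ball from E | ∅ reaches {C,R}.
F ∉ reach(E|∅) ⇒ E ⊥ F | ∅.

Yes — E ⊥ F | ∅.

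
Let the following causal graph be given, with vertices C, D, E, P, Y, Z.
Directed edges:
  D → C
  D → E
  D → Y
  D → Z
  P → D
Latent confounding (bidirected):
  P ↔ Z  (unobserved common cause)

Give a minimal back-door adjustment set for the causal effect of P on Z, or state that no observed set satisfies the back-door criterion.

desc(P)\{P}={C,D,E,Y,Z}; candidates ⊆ {—}.
P↔Z: latent back-door arc(s) into P.
size 0: {}; under {} P still reaches {Z} ∋ Z.
P↔Z cannot be blocked by any observed set — no back-door set.

P→Z: no observed back-door set.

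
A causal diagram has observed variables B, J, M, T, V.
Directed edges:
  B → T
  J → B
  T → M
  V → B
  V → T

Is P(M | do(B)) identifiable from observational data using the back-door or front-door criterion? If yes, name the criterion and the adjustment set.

P(M|do(B)): backdoor, adjust for {V}.

desc(B)\{B}={M,T}; candidates ⊆ {J,V}.
size 0: {}; under {} B still reaches {J,M,T,V} ∋ M.
{V}: B⊥M given {V} in G with B→· removed — back-door holds.
P(M|do(B)) = Σ_{V} P(M|B,V)·P(V).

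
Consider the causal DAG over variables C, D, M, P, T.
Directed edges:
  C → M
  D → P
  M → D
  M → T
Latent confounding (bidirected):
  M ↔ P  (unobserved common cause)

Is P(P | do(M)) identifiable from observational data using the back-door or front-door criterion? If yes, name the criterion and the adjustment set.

P(P|do(M)): frontdoor, adjust for {D}.

desc(M)\{M}={D,P,T}; candidates ⊆ {C}.
M↔P: latent back-door arc(s) into M.
size 0: {}; under {} M still reaches {C,P} ∋ P.
size 1: {C}; under {C} M still reaches {P} ∋ P.
M↔P cannot be blocked by any observed set — no back-door set.
{D}: (i) intercepts every directed M→P path; (ii) no back-door M→{D}; (iii) {M} blocks every back-door {D}→P. Front-door holds.
P(P|do(M)) = Σ_{D} P(D|M) Σ_{M'} P(P|D,M')P(M').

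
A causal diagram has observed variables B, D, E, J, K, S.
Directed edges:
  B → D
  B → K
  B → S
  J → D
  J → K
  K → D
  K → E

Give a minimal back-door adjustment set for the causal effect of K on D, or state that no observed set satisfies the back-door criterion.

K→D: minimal back-door set {B, J}.

desc(K)\{K}={D,E}; candidates ⊆ {B,J,S}.
size 0: {}; under {} K still reaches {B,D,J,S} ∋ D.
size 1: {B}, {J}, {S}; under {B} K still reaches {D,J} ∋ D.
{B,J}: K⊥D given {B,J} in G with K→· removed — back-door holds.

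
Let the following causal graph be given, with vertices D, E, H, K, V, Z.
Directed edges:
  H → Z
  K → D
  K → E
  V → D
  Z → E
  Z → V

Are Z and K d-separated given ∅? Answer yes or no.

Bayes-Ball from Z | ∅ reaches {D,E,H,V}.
K ∉ reach(Z|∅) ⇒ Z ⊥ K | ∅.

Yes — Z ⊥ K | ∅.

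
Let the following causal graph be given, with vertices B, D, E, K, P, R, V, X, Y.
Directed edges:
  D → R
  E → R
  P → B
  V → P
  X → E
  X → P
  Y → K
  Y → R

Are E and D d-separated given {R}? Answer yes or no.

Bayes-Ball from E | {R} reaches {B,D,K,P,X,Y}.
D ∈ reach(E|{R}) ⇒ E ⊥̸ D | {R}.

No — E and D are d-connected given {R}.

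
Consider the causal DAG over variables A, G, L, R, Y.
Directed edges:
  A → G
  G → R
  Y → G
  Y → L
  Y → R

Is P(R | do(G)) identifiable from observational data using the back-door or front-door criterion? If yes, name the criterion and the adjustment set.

desc(G)\{G}={R}; candidates ⊆ {A,L,Y}.
size 0: {}; under {} G still reaches {A,L,R,Y} ∋ R.
{Y}: G⊥R given {Y} in G with G→· removed — back-door holds.
P(R|do(G)) = Σ_{Y} P(R|G,Y)·P(Y).

P(R|do(G)): backdoor, adjust for {Y}.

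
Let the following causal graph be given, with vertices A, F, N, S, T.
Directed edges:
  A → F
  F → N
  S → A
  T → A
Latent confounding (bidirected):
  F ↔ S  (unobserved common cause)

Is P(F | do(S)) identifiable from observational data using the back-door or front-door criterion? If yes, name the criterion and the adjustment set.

desc(S)\{S}={A,F,N}; candidates ⊆ {T}.
S↔F: latent back-door arc(s) into S.
size 0: {}; under {} S still reaches {F,N} ∋ F.
size 1: {T}; under {T} S still reaches {F,N} ∋ F.
S↔F cannot be blocked by any observed set — no back-door set.
{A}: (i) intercepts every directed S→F path; (ii) no back-door S→{A}; (iii) {S} blocks every back-door {A}→F. Front-door holds.
P(F|do(S)) = Σ_{A} P(A|S) Σ_{S'} P(F|A,S')P(S').

P(F|do(S)): frontdoor, adjust for {A}.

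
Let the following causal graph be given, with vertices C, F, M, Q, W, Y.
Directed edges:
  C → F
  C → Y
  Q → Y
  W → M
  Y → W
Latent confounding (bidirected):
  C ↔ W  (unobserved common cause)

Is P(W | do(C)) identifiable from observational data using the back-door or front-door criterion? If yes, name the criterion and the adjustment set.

P(W|do(C)): frontdoor, adjust for {Y}.

desc(C)\{C}={F,M,W,Y}; candidates ⊆ {Q}.
C↔W: latent back-door arc(s) into C.
size 0: {}; under {} C still reaches {M,W} ∋ W.
size 1: {Q}; under {Q} C still reaches {M,W} ∋ W.
C↔W cannot be blocked by any observed set — no back-door set.
{Y}: (i) intercepts every directed C→W path; (ii) no back-door C→{Y}; (iii) {C} blocks every back-door {Y}→W. Front-door holds.
P(W|do(C)) = Σ_{Y} P(Y|C) Σ_{C'} P(W|Y,C')P(C').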